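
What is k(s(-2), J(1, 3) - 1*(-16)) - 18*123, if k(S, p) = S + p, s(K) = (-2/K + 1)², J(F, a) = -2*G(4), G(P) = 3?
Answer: -2200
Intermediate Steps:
J(F, a) = -6 (J(F, a) = -2*3 = -6)
s(K) = (1 - 2/K)²
k(s(-2), J(1, 3) - 1*(-16)) - 18*123 = ((-2 - 2)²/(-2)² + (-6 - 1*(-16))) - 18*123 = ((¼)*(-4)² + (-6 + 16)) - 1*2214 = ((¼)*16 + 10) - 2214 = (4 + 10) - 2214 = 14 - 2214 = -2200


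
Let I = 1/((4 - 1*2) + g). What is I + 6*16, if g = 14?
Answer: 1537/16 ≈ 96.063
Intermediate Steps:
I = 1/16 (I = 1/((4 - 1*2) + 14) = 1/((4 - 2) + 14) = 1/(2 + 14) = 1/16 ≈ 0.062500)
I + 6*16 = 1/16 + 6*16 = 1/16 + 96 = 1537/16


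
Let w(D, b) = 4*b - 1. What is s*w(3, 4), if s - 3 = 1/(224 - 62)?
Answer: 2435/54 ≈ 45.093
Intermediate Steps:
s = 487/162 (s = 3 + 1/(224 - 62) = 3 + 1/162 = 487/162 ≈ 3.0062)
w(D, b) = -1 + 4*b
s*w(3, 4) = 487*(-1 + 4*4)/162 = 487*(-1 + 16)/162 = (487/162)*15 = 2435/54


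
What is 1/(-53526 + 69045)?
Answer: 1/15519 ≈ 6.4437e-5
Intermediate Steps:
1/(-53526 + 69045) = 1/15519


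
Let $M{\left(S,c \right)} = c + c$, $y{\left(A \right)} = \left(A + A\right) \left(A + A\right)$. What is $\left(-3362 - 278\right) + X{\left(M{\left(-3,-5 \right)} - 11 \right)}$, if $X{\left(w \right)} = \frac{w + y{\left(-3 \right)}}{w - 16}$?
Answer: $- \frac{134695}{37} \approx -3640.4$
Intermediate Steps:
$y{\left(A \right)} = 4 A^{2}$ ($y{\left(A \right)} = 2 A 2 A = 4 A^{2}$)
$M{\left(S,c \right)} = 2 c$
$X{\left(w \right)} = \frac{36 + w}{-16 + w}$ ($X{\left(w \right)} = \frac{w + 4 \left(-3\right)^{2}}{w - 16} = \frac{w + 4 \cdot 9}{-16 + w} = \frac{w + 36}{-16 + w} = \frac{36 + w}{-16 + w}$)
$\left(-3362 - 278\right) + X{\left(M{\left(-3,-5 \right)} - 11 \right)} = \left(-3362 - 278\right) + \frac{36 + \left(2 \left(-5\right) - 11\right)}{-16 + \left(2 \left(-5\right) - 11\right)} = -3640 + \frac{36 - 21}{-16 - 21} = -3640 + \frac{1}{-37} \cdot 15 = -3640 - \frac{15}{37} = - \frac{134695}{37}$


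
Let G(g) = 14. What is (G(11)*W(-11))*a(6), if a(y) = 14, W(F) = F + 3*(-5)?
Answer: -5096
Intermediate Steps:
W(F) = -15 + F (W(F) = F - 15 = -15 + F)
(G(11)*W(-11))*a(6) = (14*(-15 - 11))*14 = (14*(-26))*14 = -364*14 = -5096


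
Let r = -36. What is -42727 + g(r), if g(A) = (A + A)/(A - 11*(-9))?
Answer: -299097/7 ≈ -42728.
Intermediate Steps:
g(A) = 2*A/(99 + A) (g(A) = (2*A)/(A + 99) = (2*A)/(99 + A) = 2*A/(99 + A))
-42727 + g(r) = -42727 + 2*(-36)/(99 - 36) = -42727 + 2*(-36)/63 = -42727 + 2*(-36)*(1/63) = -42727 - 8/7 = -299097/7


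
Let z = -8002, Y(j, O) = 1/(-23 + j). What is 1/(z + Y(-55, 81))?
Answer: -78/624157 ≈ -0.00012497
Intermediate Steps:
1/(z + Y(-55, 81)) = 1/(-8002 + 1/(-23 - 55)) = 1/(-8002 + 1/(-78)) = 1/(-8002 - 1/78) = 1/(-624157/78) = -78/624157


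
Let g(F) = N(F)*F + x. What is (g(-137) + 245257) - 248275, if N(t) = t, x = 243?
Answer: 15994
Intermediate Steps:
g(F) = 243 + F² (g(F) = F*F + 243 = F² + 243 = 243 + F²)
(g(-137) + 245257) - 248275 = ((243 + (-137)²) + 245257) - 248275 = ((243 + 18769) + 245257) - 248275 = (19012 + 245257) - 248275 = 264269 - 248275 = 15994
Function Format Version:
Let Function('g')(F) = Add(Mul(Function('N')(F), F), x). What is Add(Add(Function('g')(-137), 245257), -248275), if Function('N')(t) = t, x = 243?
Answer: 15994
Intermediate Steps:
Function('g')(F) = Add(243, Pow(F, 2)) (Function('g')(F) = Add(Mul(F, F), 243) = Add(Pow(F, 2), 243) = Add(243, Pow(F, 2)))
Add(Add(Function('g')(-137), 245257), -248275) = Add(Add(Add(243, Pow(-137, 2)), 245257), -248275) = Add(Add(Add(243, 18769), 245257), -248275) = Add(Add(19012, 245257), -248275) = Add(264269, -248275) = 15994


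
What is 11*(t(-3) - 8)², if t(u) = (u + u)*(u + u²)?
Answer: 21296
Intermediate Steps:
t(u) = 2*u*(u + u²) (t(u) = (2*u)*(u + u²) = 2*u*(u + u²))
11*(t(-3) - 8)² = 11*(2*(-3)²*(1 - 3) - 8)² = 11*(2*9*(-2) - 8)² = 11*(-36 - 8)² = 11*(-44)² = 11*1936 = 21296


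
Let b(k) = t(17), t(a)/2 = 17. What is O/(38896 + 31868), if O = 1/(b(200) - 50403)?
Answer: -1/3564311916 ≈ -2.8056e-10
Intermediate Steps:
t(a) = 34 (t(a) = 2*17 = 34)
b(k) = 34
O = -1/50369 (O = 1/(34 - 50403) = 1/(-50369) = -1/50369 ≈ -1.9853e-5)
O/(38896 + 31868) = -1/(50369*(38896 + 31868)) = -1/50369/70764 = -1/50369*1/70764 = -1/3564311916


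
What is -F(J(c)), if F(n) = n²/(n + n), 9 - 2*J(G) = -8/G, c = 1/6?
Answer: -57/4 ≈ -14.250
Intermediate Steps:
c = ⅙ ≈ 0.16667
J(G) = 9/2 + 4/G (J(G) = 9/2 - (-4)/G = 9/2 + 4/G)
F(n) = n/2 (F(n) = n²/((2*n)) = (1/(2*n))*n² = n/2)
-F(J(c)) = -(9/2 + 4/(⅙))/2 = -(9/2 + 4*6)/2 = -(9/2 + 24)/2 = -57/(2*2) = -1*57/4 = -57/4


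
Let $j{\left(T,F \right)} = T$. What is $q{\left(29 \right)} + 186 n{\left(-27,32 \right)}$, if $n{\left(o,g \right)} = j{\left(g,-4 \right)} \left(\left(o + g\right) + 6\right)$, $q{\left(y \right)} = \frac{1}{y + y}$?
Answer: $\frac{3797377}{58} \approx 65472.0$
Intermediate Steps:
$q{\left(y \right)} = \frac{1}{2 y}$
$n{\left(o,g \right)} = g \left(6 + g + o\right)$ ($n{\left(o,g \right)} = g \left(\left(o + g\right) + 6\right) = g \left(\left(g + o\right) + 6\right) = g \left(6 + g + o\right)$)
$q{\left(29 \right)} + 186 n{\left(-27,32 \right)} = \frac{1}{2 \cdot 29} + 186 \cdot 32 \left(6 + 32 - 27\right) = \frac{1}{2} \cdot \frac{1}{29} + 186 \cdot 32 \cdot 11 = \frac{1}{58} + 186 \cdot 352 = \frac{1}{58} + 65472 = \frac{3797377}{58}$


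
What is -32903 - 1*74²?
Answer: -38379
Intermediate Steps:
-32903 - 1*74² = -32903 - 1*5476 = -32903 - 5476 = -38379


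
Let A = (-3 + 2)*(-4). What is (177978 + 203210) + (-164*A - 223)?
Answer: 380309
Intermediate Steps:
A = 4 (A = -1*(-4) = 4)
(177978 + 203210) + (-164*A - 223) = (177978 + 203210) + (-164*4 - 223) = 381188 + (-656 - 223) = 381188 - 879 = 380309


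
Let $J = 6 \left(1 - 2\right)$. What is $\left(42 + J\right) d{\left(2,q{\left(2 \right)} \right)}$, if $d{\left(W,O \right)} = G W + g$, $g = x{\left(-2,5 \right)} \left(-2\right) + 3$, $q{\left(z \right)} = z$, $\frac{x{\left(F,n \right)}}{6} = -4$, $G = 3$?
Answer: $2052$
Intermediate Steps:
$x{\left(F,n \right)} = -24$ ($x{\left(F,n \right)} = 6 \left(-4\right) = -24$)
$g = 51$ ($g = \left(-24\right) \left(-2\right) + 3 = 48 + 3 = 51$)
$J = -6$ ($J = 6 \left(-1\right) = -6$)
$d{\left(W,O \right)} = 51 + 3 W$ ($d{\left(W,O \right)} = 3 W + 51 = 51 + 3 W$)
$\left(42 + J\right) d{\left(2,q{\left(2 \right)} \right)} = \left(42 - 6\right) \left(51 + 3 \cdot 2\right) = 36 \left(51 + 6\right) = 36 \cdot 57 = 2052$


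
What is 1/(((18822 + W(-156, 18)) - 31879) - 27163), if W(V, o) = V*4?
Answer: -1/40844 ≈ -2.4483e-5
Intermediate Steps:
W(V, o) = 4*V
1/(((18822 + W(-156, 18)) - 31879) - 27163) = 1/(((18822 + 4*(-156)) - 31879) - 27163) = 1/(((18822 - 624) - 31879) - 27163) = 1/((18198 - 31879) - 27163) = 1/(-13681 - 27163) = 1/(-40844) = -1/40844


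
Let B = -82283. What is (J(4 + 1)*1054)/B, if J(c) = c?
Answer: -5270/82283 ≈ -0.064047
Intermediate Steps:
(J(4 + 1)*1054)/B = ((4 + 1)*1054)/(-82283) = (5*1054)*(-1/82283) = 5270*(-1/82283) = -5270/82283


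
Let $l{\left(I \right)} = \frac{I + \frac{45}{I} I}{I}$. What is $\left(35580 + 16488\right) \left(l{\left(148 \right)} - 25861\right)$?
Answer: $- \frac{49819117995}{37} \approx -1.3465 \cdot 10^{9}$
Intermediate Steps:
$l{\left(I \right)} = \frac{45 + I}{I}$ ($l{\left(I \right)} = \frac{I + 45}{I} = \frac{45 + I}{I}$)
$\left(35580 + 16488\right) \left(l{\left(148 \right)} - 25861\right) = \left(35580 + 16488\right) \left(\frac{45 + 148}{148} - 25861\right) = 52068 \left(\frac{1}{148} \cdot 193 - 25861\right) = 52068 \left(\frac{193}{148} - 25861\right) = 52068 \left(- \frac{3827235}{148}\right) = - \frac{49819117995}{37}$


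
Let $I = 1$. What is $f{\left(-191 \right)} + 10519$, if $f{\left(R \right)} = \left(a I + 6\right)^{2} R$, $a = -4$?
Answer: $9755$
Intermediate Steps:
$f{\left(R \right)} = 4 R$ ($f{\left(R \right)} = \left(\left(-4\right) 1 + 6\right)^{2} R = \left(-4 + 6\right)^{2} R = 2^{2} R = 4 R$)
$f{\left(-191 \right)} + 10519 = 4 \left(-191\right) + 10519 = -764 + 10519 = 9755$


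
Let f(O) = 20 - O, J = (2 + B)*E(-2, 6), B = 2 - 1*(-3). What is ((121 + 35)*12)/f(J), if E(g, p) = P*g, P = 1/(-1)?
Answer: 312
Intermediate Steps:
B = 5 (B = 2 + 3 = 5)
P = -1
E(g, p) = -g
J = 14 (J = (2 + 5)*(-1*(-2)) = 7*2 = 14)
((121 + 35)*12)/f(J) = ((121 + 35)*12)/(20 - 1*14) = (156*12)/(20 - 14) = 1872/6 = 1872*(⅙) = 312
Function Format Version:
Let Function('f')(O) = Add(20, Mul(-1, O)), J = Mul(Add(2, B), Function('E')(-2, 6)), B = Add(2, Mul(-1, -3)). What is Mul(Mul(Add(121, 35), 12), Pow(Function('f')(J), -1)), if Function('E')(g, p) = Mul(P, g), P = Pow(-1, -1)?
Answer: 312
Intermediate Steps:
B = 5 (B = Add(2, 3) = 5)
P = -1
Function('E')(g, p) = Mul(-1, g)
J = 14 (J = Mul(Add(2, 5), Mul(-1, -2)) = Mul(7, 2) = 14)
Mul(Mul(Add(121, 35), 12), Pow(Function('f')(J), -1)) = Mul(Mul(Add(121, 35), 12), Pow(Add(20, Mul(-1, 14)), -1)) = Mul(Mul(156, 12), Pow(Add(20, -14), -1)) = Mul(1872, Pow(6, -1)) = Mul(1872, Rational(1, 6)) = 312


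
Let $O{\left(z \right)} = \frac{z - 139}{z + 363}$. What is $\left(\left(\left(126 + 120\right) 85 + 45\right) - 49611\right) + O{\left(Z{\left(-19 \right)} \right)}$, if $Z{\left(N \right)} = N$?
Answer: $- \frac{4928911}{172} \approx -28656.0$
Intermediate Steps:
$O{\left(z \right)} = \frac{-139 + z}{363 + z}$
$\left(\left(\left(126 + 120\right) 85 + 45\right) - 49611\right) + O{\left(Z{\left(-19 \right)} \right)} = \left(\left(\left(126 + 120\right) 85 + 45\right) - 49611\right) + \frac{-139 - 19}{363 - 19} = \left(\left(246 \cdot 85 + 45\right) - 49611\right) + \frac{1}{344} \left(-158\right) = \left(\left(20910 + 45\right) - 49611\right) + \frac{1}{344} \left(-158\right) = \left(20955 - 49611\right) - \frac{79}{172} = -28656 - \frac{79}{172} = - \frac{4928911}{172}$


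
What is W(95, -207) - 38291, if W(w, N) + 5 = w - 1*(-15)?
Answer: -38186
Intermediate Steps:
W(w, N) = 10 + w (W(w, N) = -5 + (w - 1*(-15)) = -5 + (w + 15) = -5 + (15 + w) = 10 + w)
W(95, -207) - 38291 = (10 + 95) - 38291 = 105 - 38291 = -38186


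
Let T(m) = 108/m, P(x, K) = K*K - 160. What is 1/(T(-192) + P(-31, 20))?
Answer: 16/3831 ≈ 0.0041765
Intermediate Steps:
P(x, K) = -160 + K² (P(x, K) = K² - 160 = -160 + K²)
1/(T(-192) + P(-31, 20)) = 1/(108/(-192) + (-160 + 20²)) = 1/(108*(-1/192) + (-160 + 400)) = 1/(-9/16 + 240) = 1/(3831/16) = 16/3831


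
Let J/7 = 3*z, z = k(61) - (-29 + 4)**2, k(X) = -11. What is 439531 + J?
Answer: 426175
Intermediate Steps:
z = -636 (z = -11 - (-29 + 4)**2 = -11 - 1*(-25)**2 = -11 - 1*625 = -11 - 625 = -636)
J = -13356 (J = 7*(3*(-636)) = 7*(-1908) = -13356)
439531 + J = 439531 - 13356 = 426175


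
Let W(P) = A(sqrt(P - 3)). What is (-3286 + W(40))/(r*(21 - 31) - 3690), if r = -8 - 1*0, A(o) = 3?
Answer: 3283/3610 ≈ 0.90942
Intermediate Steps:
r = -8 (r = -8 + 0 = -8)
W(P) = 3
(-3286 + W(40))/(r*(21 - 31) - 3690) = (-3286 + 3)/(-8*(21 - 31) - 3690) = -3283/(-8*(-10) - 3690) = -3283/(80 - 3690) = -3283/(-3610) = -3283*(-1/3610) = 3283/3610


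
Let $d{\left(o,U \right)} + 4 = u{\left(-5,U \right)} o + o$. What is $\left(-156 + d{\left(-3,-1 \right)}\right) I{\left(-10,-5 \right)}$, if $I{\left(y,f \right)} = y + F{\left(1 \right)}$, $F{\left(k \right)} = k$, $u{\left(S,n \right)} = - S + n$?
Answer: $1575$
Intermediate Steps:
$u{\left(S,n \right)} = n - S$
$I{\left(y,f \right)} = 1 + y$ ($I{\left(y,f \right)} = y + 1 = 1 + y$)
$d{\left(o,U \right)} = -4 + o + o \left(5 + U\right)$ ($d{\left(o,U \right)} = -4 + \left(\left(U - -5\right) o + o\right) = -4 + \left(\left(U + 5\right) o + o\right) = -4 + \left(\left(5 + U\right) o + o\right) = -4 + \left(o \left(5 + U\right) + o\right) = -4 + \left(o + o \left(5 + U\right)\right) = -4 + o + o \left(5 + U\right)$)
$\left(-156 + d{\left(-3,-1 \right)}\right) I{\left(-10,-5 \right)} = \left(-156 - \left(7 + 3 \left(5 - 1\right)\right)\right) \left(1 - 10\right) = \left(-156 - 19\right) \left(-9\right) = \left(-175\right) \left(-9\right) = 1575$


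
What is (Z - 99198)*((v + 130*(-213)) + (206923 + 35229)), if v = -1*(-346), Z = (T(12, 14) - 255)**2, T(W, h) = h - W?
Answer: -7558878712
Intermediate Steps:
Z = 64009 (Z = ((14 - 1*12) - 255)**2 = ((14 - 12) - 255)**2 = (2 - 255)**2 = (-253)**2 = 64009)
v = 346
(Z - 99198)*((v + 130*(-213)) + (206923 + 35229)) = (64009 - 99198)*((346 + 130*(-213)) + (206923 + 35229)) = -35189*((346 - 27690) + 242152) = -35189*(-27344 + 242152) = -35189*214808 = -7558878712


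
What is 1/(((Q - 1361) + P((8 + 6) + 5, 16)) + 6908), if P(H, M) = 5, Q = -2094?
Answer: 1/3458 ≈ 0.00028918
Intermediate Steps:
1/(((Q - 1361) + P((8 + 6) + 5, 16)) + 6908) = 1/(((-2094 - 1361) + 5) + 6908) = 1/((-3455 + 5) + 6908) = 1/(-3450 + 6908) = 1/3458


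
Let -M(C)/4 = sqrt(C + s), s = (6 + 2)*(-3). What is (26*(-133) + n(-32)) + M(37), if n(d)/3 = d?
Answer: -3554 - 4*sqrt(13) ≈ -3568.4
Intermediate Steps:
n(d) = 3*d
s = -24 (s = 8*(-3) = -24)
M(C) = -4*sqrt(-24 + C) (M(C) = -4*sqrt(C - 24) = -4*sqrt(-24 + C))
(26*(-133) + n(-32)) + M(37) = (26*(-133) + 3*(-32)) - 4*sqrt(-24 + 37) = (-3458 - 96) - 4*sqrt(13) = -3554 - 4*sqrt(13)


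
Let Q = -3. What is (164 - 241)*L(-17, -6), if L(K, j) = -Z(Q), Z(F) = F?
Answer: -231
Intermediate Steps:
L(K, j) = 3 (L(K, j) = -1*(-3) = 3)
(164 - 241)*L(-17, -6) = (164 - 241)*3 = -77*3 = -231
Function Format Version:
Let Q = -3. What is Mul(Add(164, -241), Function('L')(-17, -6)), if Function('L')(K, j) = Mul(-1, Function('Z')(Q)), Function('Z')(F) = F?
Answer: -231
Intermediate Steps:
Function('L')(K, j) = 3 (Function('L')(K, j) = Mul(-1, -3) = 3)
Mul(Add(164, -241), Function('L')(-17, -6)) = Mul(Add(164, -241), 3) = Mul(-77, 3) = -231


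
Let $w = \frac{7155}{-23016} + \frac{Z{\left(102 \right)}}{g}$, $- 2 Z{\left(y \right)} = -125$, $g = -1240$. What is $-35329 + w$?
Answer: $- \frac{16804905301}{475664} \approx -35329.0$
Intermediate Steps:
$Z{\left(y \right)} = \frac{125}{2}$ ($Z{\left(y \right)} = \left(- \frac{1}{2}\right) \left(-125\right) = \frac{125}{2}$)
$w = - \frac{171845}{475664}$ ($w = \frac{7155}{-23016} + \frac{125}{2 \left(-1240\right)} = 7155 \left(- \frac{1}{23016}\right) + \frac{125}{2} \left(- \frac{1}{1240}\right) = - \frac{2385}{7672} - \frac{25}{496} = - \frac{171845}{475664} \approx -0.36127$)
$-35329 + w = -35329 - \frac{171845}{475664} = - \frac{16804905301}{475664}$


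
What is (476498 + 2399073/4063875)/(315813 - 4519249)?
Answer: -645476902941/5694079491500 ≈ -0.11336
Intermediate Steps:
(476498 + 2399073/4063875)/(315813 - 4519249) = (476498 + 2399073*(1/4063875))/(-4203436) = (476498 + 799691/1354625)*(-1/4203436) = (645476902941/1354625)*(-1/4203436) = -645476902941/5694079491500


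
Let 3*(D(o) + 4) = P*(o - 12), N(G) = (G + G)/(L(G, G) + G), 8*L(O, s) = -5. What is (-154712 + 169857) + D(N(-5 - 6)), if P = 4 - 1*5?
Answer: 4225279/279 ≈ 15144.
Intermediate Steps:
L(O, s) = -5/8 (L(O, s) = (⅛)*(-5) = -5/8)
P = -1 (P = 4 - 5 = -1)
N(G) = 2*G/(-5/8 + G) (N(G) = (G + G)/(-5/8 + G) = (2*G)/(-5/8 + G) = 2*G/(-5/8 + G))
D(o) = -o/3 (D(o) = -4 + (-(o - 12))/3 = -4 + (-(-12 + o))/3 = -4 + (12 - o)/3 = -4 + (4 - o/3) = -o/3)
(-154712 + 169857) + D(N(-5 - 6)) = (-154712 + 169857) - 16*(-5 - 6)/(3*(-5 + 8*(-5 - 6))) = 15145 - 16*(-11)/(3*(-5 + 8*(-11))) = 15145 - 16*(-11)/(3*(-5 - 88)) = 15145 - 16*(-11)/(3*(-93)) = 15145 - 16*(-11)*(-1)/(3*93) = 15145 - ⅓*176/93 = 15145 - 176/279 = 4225279/279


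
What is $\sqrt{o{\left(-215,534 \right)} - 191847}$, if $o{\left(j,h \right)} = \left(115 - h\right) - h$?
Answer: $20 i \sqrt{482} \approx 439.09 i$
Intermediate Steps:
$o{\left(j,h \right)} = 115 - 2 h$
$\sqrt{o{\left(-215,534 \right)} - 191847} = \sqrt{\left(115 - 1068\right) - 191847} = \sqrt{-953 - 191847} = \sqrt{-192800} = 20 i \sqrt{482}$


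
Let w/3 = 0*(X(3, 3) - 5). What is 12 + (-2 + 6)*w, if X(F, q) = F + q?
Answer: 12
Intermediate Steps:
w = 0 (w = 3*(0*((3 + 3) - 5)) = 3*(0*(6 - 5)) = 3*(0*1) = 3*0 = 0)
12 + (-2 + 6)*w = 12 + (-2 + 6)*0 = 12 + 4*0 = 12 + 0 = 12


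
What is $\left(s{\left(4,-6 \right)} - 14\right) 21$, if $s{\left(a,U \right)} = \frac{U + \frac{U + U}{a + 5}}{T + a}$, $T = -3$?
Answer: $-448$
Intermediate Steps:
$s{\left(a,U \right)} = \frac{U + \frac{2 U}{5 + a}}{-3 + a}$ ($s{\left(a,U \right)} = \frac{U + \frac{U + U}{a + 5}}{-3 + a} = \frac{U + \frac{2 U}{5 + a}}{-3 + a}$)
$\left(s{\left(4,-6 \right)} - 14\right) 21 = \left(- \frac{6 \left(7 + 4\right)}{-15 + 4^{2} + 2 \cdot 4} - 14\right) 21 = \left(\left(-6\right) \frac{1}{-15 + 16 + 8} \cdot 11 - 14\right) 21 = \left(\left(-6\right) \frac{1}{9} \cdot 11 - 14\right) 21 = \left(- \frac{22}{3} - 14\right) 21 = \left(- \frac{64}{3}\right) 21 = -448$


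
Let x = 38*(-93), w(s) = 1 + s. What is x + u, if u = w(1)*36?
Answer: -3462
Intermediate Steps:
x = -3534
u = 72 (u = (1 + 1)*36 = 2*36 = 72)
x + u = -3534 + 72 = -3462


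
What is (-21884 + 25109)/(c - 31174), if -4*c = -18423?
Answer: -12900/106273 ≈ -0.12139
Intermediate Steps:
c = 18423/4 (c = -1/4*(-18423) = 18423/4 ≈ 4605.8)
(-21884 + 25109)/(c - 31174) = (-21884 + 25109)/(18423/4 - 31174) = 3225/(-106273/4) = 3225*(-4/106273) = -12900/106273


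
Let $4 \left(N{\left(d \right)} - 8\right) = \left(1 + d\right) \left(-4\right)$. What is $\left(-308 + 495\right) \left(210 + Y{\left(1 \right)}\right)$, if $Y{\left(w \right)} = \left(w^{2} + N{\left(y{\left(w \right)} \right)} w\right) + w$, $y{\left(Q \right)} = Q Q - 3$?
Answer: $41327$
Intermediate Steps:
$y{\left(Q \right)} = -3 + Q^{2}$ ($y{\left(Q \right)} = Q^{2} - 3 = -3 + Q^{2}$)
$N{\left(d \right)} = 7 - d$ ($N{\left(d \right)} = 8 + \frac{\left(1 + d\right) \left(-4\right)}{4} = 8 + \frac{-4 - 4 d}{4} = 8 - \left(1 + d\right) = 7 - d$)
$Y{\left(w \right)} = w + w^{2} + w \left(10 - w^{2}\right)$ ($Y{\left(w \right)} = \left(w^{2} + \left(7 - \left(-3 + w^{2}\right)\right) w\right) + w = \left(w^{2} + \left(10 - w^{2}\right) w\right) + w = \left(w^{2} + w \left(10 - w^{2}\right)\right) + w = w + w^{2} + w \left(10 - w^{2}\right)$)
$\left(-308 + 495\right) \left(210 + Y{\left(1 \right)}\right) = \left(-308 + 495\right) \left(210 + 1 \left(11 + 1 - 1^{2}\right)\right) = 187 \left(210 + 1 \left(11 + 1 - 1\right)\right) = 187 \left(210 + 1 \cdot 11\right) = 187 \left(210 + 11\right) = 187 \cdot 221 = 41327$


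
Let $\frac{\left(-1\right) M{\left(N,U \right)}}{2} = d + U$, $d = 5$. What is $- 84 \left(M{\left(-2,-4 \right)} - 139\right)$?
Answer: $11844$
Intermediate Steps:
$M{\left(N,U \right)} = -10 - 2 U$ ($M{\left(N,U \right)} = - 2 \left(5 + U\right) = -10 - 2 U$)
$- 84 \left(M{\left(-2,-4 \right)} - 139\right) = - 84 \left(\left(-10 - -8\right) - 139\right) = - 84 \left(\left(-10 + 8\right) - 139\right) = - 84 \left(-2 - 139\right) = \left(-84\right) \left(-141\right) = 11844$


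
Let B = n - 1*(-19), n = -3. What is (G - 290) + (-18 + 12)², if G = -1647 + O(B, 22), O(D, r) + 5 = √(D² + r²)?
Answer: -1906 + 2*√185 ≈ -1878.8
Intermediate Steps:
B = 16 (B = -3 - 1*(-19) = -3 + 19 = 16)
O(D, r) = -5 + √(D² + r²)
G = -1652 + 2*√185 (G = -1647 + (-5 + √(16² + 22²)) = -1647 + (-5 + √(256 + 484)) = -1647 + (-5 + √740) = -1647 + (-5 + 2*√185) = -1652 + 2*√185 ≈ -1624.8)
(G - 290) + (-18 + 12)² = ((-1652 + 2*√185) - 290) + (-18 + 12)² = (-1942 + 2*√185) + (-6)² = (-1942 + 2*√185) + 36 = -1906 + 2*√185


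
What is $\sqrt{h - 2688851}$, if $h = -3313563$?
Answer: $i \sqrt{6002414} \approx 2450.0 i$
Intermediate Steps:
$\sqrt{h - 2688851} = \sqrt{-3313563 - 2688851} = \sqrt{-6002414} = i \sqrt{6002414}$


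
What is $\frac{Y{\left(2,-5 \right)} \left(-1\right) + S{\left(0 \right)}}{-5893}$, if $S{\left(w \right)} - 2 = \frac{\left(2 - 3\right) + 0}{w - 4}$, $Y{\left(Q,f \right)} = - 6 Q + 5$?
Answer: $- \frac{37}{23572} \approx -0.0015697$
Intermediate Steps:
$Y{\left(Q,f \right)} = 5 - 6 Q$
$S{\left(w \right)} = 2 - \frac{1}{-4 + w}$ ($S{\left(w \right)} = 2 + \frac{\left(2 - 3\right) + 0}{w - 4} = 2 + \frac{\left(2 - 3\right) + 0}{-4 + w} = 2 + \frac{-1 + 0}{-4 + w} = 2 - \frac{1}{-4 + w}$)
$\frac{Y{\left(2,-5 \right)} \left(-1\right) + S{\left(0 \right)}}{-5893} = \frac{\left(5 - 12\right) \left(-1\right) + \frac{-9 + 2 \cdot 0}{-4 + 0}}{-5893} = \left(\left(5 - 12\right) \left(-1\right) + \frac{-9 + 0}{-4}\right) \left(- \frac{1}{5893}\right) = \left(\left(-7\right) \left(-1\right) - - \frac{9}{4}\right) \left(- \frac{1}{5893}\right) = \left(7 + \frac{9}{4}\right) \left(- \frac{1}{5893}\right) = \frac{37}{4} \left(- \frac{1}{5893}\right) = - \frac{37}{23572}$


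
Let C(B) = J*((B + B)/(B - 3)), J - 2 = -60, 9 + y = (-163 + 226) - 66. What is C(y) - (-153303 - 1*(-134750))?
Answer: 92301/5 ≈ 18460.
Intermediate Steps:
y = -12 (y = -9 + ((-163 + 226) - 66) = -9 + (63 - 66) = -9 - 3 = -12)
J = -58 (J = 2 - 60 = -58)
C(B) = -116*B/(-3 + B) (C(B) = -58*(B + B)/(B - 3) = -58*2*B/(-3 + B) = -116*B/(-3 + B))
C(y) - (-153303 - 1*(-134750)) = -116*(-12)/(-3 - 12) - (-153303 - 1*(-134750)) = -116*(-12)/(-15) - (-153303 + 134750) = -116*(-12)*(-1/15) - 1*(-18553) = -464/5 + 18553 = 92301/5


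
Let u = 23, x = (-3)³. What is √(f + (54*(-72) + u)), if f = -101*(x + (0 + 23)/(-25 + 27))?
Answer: 3*I*√1022/2 ≈ 47.953*I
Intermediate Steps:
x = -27
f = 3131/2 (f = -101*(-27 + (0 + 23)/(-25 + 27)) = -101*(-27 + 23/2) = -101*(-31/2) = 3131/2 ≈ 1565.5)
√(f + (54*(-72) + u)) = √(3131/2 + (54*(-72) + 23)) = √(3131/2 + (-3888 + 23)) = √(3131/2 - 3865) = √(-4599/2) = 3*I*√1022/2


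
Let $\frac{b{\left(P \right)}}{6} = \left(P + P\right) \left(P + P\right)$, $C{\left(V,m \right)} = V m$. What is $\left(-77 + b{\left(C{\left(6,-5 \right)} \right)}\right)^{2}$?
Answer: $463239529$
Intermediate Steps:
$b{\left(P \right)} = 24 P^{2}$ ($b{\left(P \right)} = 6 \left(P + P\right) \left(P + P\right) = 6 \cdot 2 P 2 P = 6 \cdot 4 P^{2} = 24 P^{2}$)
$\left(-77 + b{\left(C{\left(6,-5 \right)} \right)}\right)^{2} = \left(-77 + 24 \left(6 \left(-5\right)\right)^{2}\right)^{2} = \left(-77 + 24 \left(-30\right)^{2}\right)^{2} = \left(-77 + 24 \cdot 900\right)^{2} = \left(-77 + 21600\right)^{2} = 21523^{2} = 463239529$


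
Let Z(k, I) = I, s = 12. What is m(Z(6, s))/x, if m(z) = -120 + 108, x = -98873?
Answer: 12/98873 ≈ 0.00012137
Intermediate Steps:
m(z) = -12
m(Z(6, s))/x = -12/(-98873) = -12*(-1/98873) = 12/98873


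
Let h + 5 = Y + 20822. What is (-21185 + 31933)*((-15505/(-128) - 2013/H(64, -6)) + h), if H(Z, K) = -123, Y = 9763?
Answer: 433158998471/1312 ≈ 3.3015e+8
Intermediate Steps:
h = 30580 (h = -5 + (9763 + 20822) = -5 + 30585 = 30580)
(-21185 + 31933)*((-15505/(-128) - 2013/H(64, -6)) + h) = (-21185 + 31933)*((-15505/(-128) - 2013/(-123)) + 30580) = 10748*((-15505*(-1/128) - 2013*(-1/123)) + 30580) = 10748*((15505/128 + 671/41) + 30580) = 10748*(721593/5248 + 30580) = 10748*(161205433/5248) = 433158998471/1312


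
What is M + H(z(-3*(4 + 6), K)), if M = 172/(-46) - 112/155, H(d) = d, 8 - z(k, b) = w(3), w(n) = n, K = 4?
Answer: 1919/3565 ≈ 0.53829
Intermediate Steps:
z(k, b) = 5 (z(k, b) = 8 - 1*3 = 8 - 3 = 5)
M = -15906/3565 (M = 172*(-1/46) - 112*1/155 = -86/23 - 112/155 = -15906/3565 ≈ -4.4617)
M + H(z(-3*(4 + 6), K)) = -15906/3565 + 5 = 1919/3565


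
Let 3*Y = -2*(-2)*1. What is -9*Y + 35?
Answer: 23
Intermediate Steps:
Y = 4/3 (Y = (-2*(-2)*1)/3 = (4*1)/3 = (⅓)*4 = 4/3 ≈ 1.3333)
-9*Y + 35 = -9*4/3 + 35 = -12 + 35 = 23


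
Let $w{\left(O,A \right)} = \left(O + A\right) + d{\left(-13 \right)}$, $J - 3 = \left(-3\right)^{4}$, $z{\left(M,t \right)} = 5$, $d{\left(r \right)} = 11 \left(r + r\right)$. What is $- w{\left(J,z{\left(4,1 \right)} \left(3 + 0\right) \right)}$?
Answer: $187$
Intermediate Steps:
$d{\left(r \right)} = 22 r$ ($d{\left(r \right)} = 11 \cdot 2 r = 22 r$)
$J = 84$ ($J = 3 + \left(-3\right)^{4} = 3 + 81 = 84$)
$w{\left(O,A \right)} = -286 + A + O$ ($w{\left(O,A \right)} = \left(O + A\right) + 22 \left(-13\right) = \left(A + O\right) - 286 = -286 + A + O$)
$- w{\left(J,z{\left(4,1 \right)} \left(3 + 0\right) \right)} = - (-286 + 5 \left(3 + 0\right) + 84) = - (-286 + 5 \cdot 3 + 84) = - (-286 + 15 + 84) = \left(-1\right) \left(-187\right) = 187$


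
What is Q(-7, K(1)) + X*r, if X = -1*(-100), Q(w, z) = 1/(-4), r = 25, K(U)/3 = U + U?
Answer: 9999/4 ≈ 2499.8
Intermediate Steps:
K(U) = 6*U (K(U) = 3*(U + U) = 3*(2*U) = 6*U)
Q(w, z) = -1/4
X = 100
Q(-7, K(1)) + X*r = -1/4 + 100*25 = -1/4 + 2500 = 9999/4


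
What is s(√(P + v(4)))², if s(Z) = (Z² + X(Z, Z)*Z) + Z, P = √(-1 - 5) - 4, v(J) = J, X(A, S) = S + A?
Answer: I*√6*(1 + 3*6^(¼)*√I)² ≈ -70.265 + 18.714*I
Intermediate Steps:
X(A, S) = A + S
P = -4 + I*√6 (P = √(-6) - 4 = I*√6 - 4 = -4 + I*√6 ≈ -4.0 + 2.4495*I)
s(Z) = Z + 3*Z² (s(Z) = (Z² + (Z + Z)*Z) + Z = (Z² + (2*Z)*Z) + Z = (Z² + 2*Z²) + Z = 3*Z² + Z = Z + 3*Z²)
s(√(P + v(4)))² = (√((-4 + I*√6) + 4)*(1 + 3*√((-4 + I*√6) + 4)))² = (√(I*√6)*(1 + 3*√(I*√6)))² = ((6^(¼)*√I)*(1 + 3*(6^(¼)*√I)))² = ((6^(¼)*√I)*(1 + 3*6^(¼)*√I))² = (6^(¼)*√I*(1 + 3*6^(¼)*√I))² = I*√6*(1 + 3*6^(¼)*√I)²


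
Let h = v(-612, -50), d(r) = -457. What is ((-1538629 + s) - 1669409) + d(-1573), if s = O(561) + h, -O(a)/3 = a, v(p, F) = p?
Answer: -3210790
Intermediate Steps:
O(a) = -3*a
h = -612
s = -2295 (s = -3*561 - 612 = -1683 - 612 = -2295)
((-1538629 + s) - 1669409) + d(-1573) = ((-1538629 - 2295) - 1669409) - 457 = (-1540924 - 1669409) - 457 = -3210333 - 457 = -3210790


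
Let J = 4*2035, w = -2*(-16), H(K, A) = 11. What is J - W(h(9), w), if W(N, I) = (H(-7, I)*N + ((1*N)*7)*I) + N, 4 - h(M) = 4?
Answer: 8140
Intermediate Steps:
h(M) = 0 (h(M) = 4 - 1*4 = 4 - 4 = 0)
w = 32
W(N, I) = 12*N + 7*I*N (W(N, I) = (11*N + ((1*N)*7)*I) + N = (11*N + (N*7)*I) + N = (11*N + (7*N)*I) + N = (11*N + 7*I*N) + N = 12*N + 7*I*N)
J = 8140
J - W(h(9), w) = 8140 - 0*(12 + 7*32) = 8140 - 0*(12 + 224) = 8140 - 0*236 = 8140 - 1*0 = 8140 + 0 = 8140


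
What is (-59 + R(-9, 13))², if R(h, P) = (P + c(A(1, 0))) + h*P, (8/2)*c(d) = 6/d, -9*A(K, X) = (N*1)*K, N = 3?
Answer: 112225/4 ≈ 28056.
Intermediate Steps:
A(K, X) = -K/3 (A(K, X) = -3*1*K/9 = -K/3)
c(d) = 3/(2*d) (c(d) = (6/d)/4 = 3/(2*d))
R(h, P) = -9/2 + P + P*h (R(h, P) = (P + 3/(2*((-⅓*1)))) + h*P = (P + 3/(2*(-⅓))) + P*h = (P + (3/2)*(-3)) + P*h = (P - 9/2) + P*h = (-9/2 + P) + P*h = -9/2 + P + P*h)
(-59 + R(-9, 13))² = (-59 + (-9/2 + 13 + 13*(-9)))² = (-59 + (-9/2 + 13 - 117))² = (-59 - 217/2)² = (-335/2)² = 112225/4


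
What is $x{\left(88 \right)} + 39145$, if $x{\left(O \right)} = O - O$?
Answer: $39145$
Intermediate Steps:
$x{\left(O \right)} = 0$
$x{\left(88 \right)} + 39145 = 0 + 39145 = 39145$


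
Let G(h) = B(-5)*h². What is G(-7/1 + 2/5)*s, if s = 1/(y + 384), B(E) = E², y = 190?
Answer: 1089/574 ≈ 1.8972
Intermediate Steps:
G(h) = 25*h² (G(h) = (-5)²*h² = 25*h²)
s = 1/574 (s = 1/(190 + 384) = 1/574 ≈ 0.0017422)
G(-7/1 + 2/5)*s = (25*(-7/1 + 2/5)²)*(1/574) = (25*(-7*1 + 2*(⅕))²)*(1/574) = (25*(-7 + ⅖)²)*(1/574) = (25*(-33/5)²)*(1/574) = (25*(1089/25))*(1/574) = 1089*(1/574) = 1089/574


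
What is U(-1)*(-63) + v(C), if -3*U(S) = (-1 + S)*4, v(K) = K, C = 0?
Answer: -168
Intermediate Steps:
U(S) = 4/3 - 4*S/3 (U(S) = -(-1 + S)*4/3 = -(-4 + 4*S)/3 = 4/3 - 4*S/3)
U(-1)*(-63) + v(C) = (4/3 - 4/3*(-1))*(-63) + 0 = (4/3 + 4/3)*(-63) + 0 = (8/3)*(-63) + 0 = -168 + 0 = -168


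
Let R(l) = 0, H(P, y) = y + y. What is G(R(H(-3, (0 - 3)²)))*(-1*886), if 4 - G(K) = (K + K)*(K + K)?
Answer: -3544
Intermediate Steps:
H(P, y) = 2*y
G(K) = 4 - 4*K² (G(K) = 4 - (K + K)*(K + K) = 4 - 2*K*2*K = 4 - 4*K²)
G(R(H(-3, (0 - 3)²)))*(-1*886) = (4 - 4*0²)*(-1*886) = (4 - 4*0)*(-886) = (4 + 0)*(-886) = 4*(-886) = -3544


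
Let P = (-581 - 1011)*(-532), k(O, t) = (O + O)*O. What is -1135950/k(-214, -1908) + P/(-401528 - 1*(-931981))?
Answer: -37499627893/3470375084 ≈ -10.806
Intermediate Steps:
k(O, t) = 2*O² (k(O, t) = (2*O)*O = 2*O²)
P = 846944 (P = -1592*(-532) = 846944)
-1135950/k(-214, -1908) + P/(-401528 - 1*(-931981)) = -1135950/(2*(-214)²) + 846944/(-401528 - 1*(-931981)) = -1135950/(2*45796) + 846944/(-401528 + 931981) = -1135950/91592 + 846944/530453 = -1135950*1/91592 + 846944*(1/530453) = -567975/45796 + 120992/75779 = -37499627893/3470375084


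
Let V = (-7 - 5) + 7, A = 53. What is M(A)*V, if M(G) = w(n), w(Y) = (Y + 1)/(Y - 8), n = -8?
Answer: -35/16 ≈ -2.1875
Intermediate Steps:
w(Y) = (1 + Y)/(-8 + Y)
M(G) = 7/16 (M(G) = (1 - 8)/(-8 - 8) = -7/(-16) = -1/16*(-7) = 7/16)
V = -5 (V = -12 + 7 = -5)
M(A)*V = (7/16)*(-5) = -35/16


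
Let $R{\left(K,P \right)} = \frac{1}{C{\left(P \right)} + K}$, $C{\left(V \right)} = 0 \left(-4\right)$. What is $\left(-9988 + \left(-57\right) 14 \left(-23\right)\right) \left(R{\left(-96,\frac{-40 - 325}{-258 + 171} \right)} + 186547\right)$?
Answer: $\frac{74911301513}{48} \approx 1.5607 \cdot 10^{9}$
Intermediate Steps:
$C{\left(V \right)} = 0$
$R{\left(K,P \right)} = \frac{1}{K}$ ($R{\left(K,P \right)} = \frac{1}{0 + K} = \frac{1}{K}$)
$\left(-9988 + \left(-57\right) 14 \left(-23\right)\right) \left(R{\left(-96,\frac{-40 - 325}{-258 + 171} \right)} + 186547\right) = \left(-9988 + \left(-57\right) 14 \left(-23\right)\right) \left(\frac{1}{-96} + 186547\right) = \left(-9988 - -18354\right) \left(- \frac{1}{96} + 186547\right) = \left(-9988 + 18354\right) \frac{17908511}{96} = 8366 \cdot \frac{17908511}{96} = \frac{74911301513}{48}$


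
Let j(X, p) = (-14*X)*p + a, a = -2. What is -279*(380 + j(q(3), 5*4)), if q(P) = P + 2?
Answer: 285138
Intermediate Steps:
q(P) = 2 + P
j(X, p) = -2 - 14*X*p (j(X, p) = (-14*X)*p - 2 = -14*X*p - 2 = -2 - 14*X*p)
-279*(380 + j(q(3), 5*4)) = -279*(380 + (-2 - 14*(2 + 3)*5*4)) = -279*(380 + (-2 - 14*5*20)) = -279*(380 + (-2 - 1400)) = -279*(380 - 1402) = -279*(-1022) = 285138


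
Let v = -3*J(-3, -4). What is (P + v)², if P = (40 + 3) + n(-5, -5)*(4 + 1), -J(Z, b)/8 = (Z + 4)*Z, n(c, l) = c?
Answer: 2916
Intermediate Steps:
J(Z, b) = -8*Z*(4 + Z) (J(Z, b) = -8*(Z + 4)*Z = -8*(4 + Z)*Z = -8*Z*(4 + Z))
v = -72 (v = -(-24)*(-3)*(4 - 3) = -(-24)*(-3) = -3*24 = -72)
P = 18 (P = (40 + 3) - 5*(4 + 1) = 43 - 5*5 = 43 - 25 = 18)
(P + v)² = (18 - 72)² = (-54)² = 2916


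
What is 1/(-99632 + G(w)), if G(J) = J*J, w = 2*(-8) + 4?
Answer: -1/99488 ≈ -1.0051e-5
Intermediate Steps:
w = -12 (w = -16 + 4 = -12)
G(J) = J**2
1/(-99632 + G(w)) = 1/(-99632 + (-12)**2) = 1/(-99632 + 144) = 1/(-99488) = -1/99488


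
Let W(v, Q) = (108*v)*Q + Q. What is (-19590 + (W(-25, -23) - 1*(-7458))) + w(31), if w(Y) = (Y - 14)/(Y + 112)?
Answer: 7142152/143 ≈ 49945.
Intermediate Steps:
W(v, Q) = Q + 108*Q*v (W(v, Q) = 108*Q*v + Q = Q + 108*Q*v)
w(Y) = (-14 + Y)/(112 + Y)
(-19590 + (W(-25, -23) - 1*(-7458))) + w(31) = (-19590 + (-23*(1 + 108*(-25)) - 1*(-7458))) + (-14 + 31)/(112 + 31) = (-19590 + (-23*(1 - 2700) + 7458)) + 17/143 = (-19590 + (-23*(-2699) + 7458)) + (1/143)*17 = (-19590 + (62077 + 7458)) + 17/143 = (-19590 + 69535) + 17/143 = 49945 + 17/143 = 7142152/143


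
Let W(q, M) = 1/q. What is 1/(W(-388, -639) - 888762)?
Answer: -388/344839657 ≈ -1.1252e-6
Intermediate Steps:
1/(W(-388, -639) - 888762) = 1/(1/(-388) - 888762) = 1/(-1/388 - 888762) = 1/(-344839657/388) = -388/344839657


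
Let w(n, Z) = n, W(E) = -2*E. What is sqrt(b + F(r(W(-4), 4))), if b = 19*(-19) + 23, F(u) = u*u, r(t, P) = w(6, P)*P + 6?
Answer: sqrt(562) ≈ 23.707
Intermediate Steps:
r(t, P) = 6 + 6*P (r(t, P) = 6*P + 6 = 6 + 6*P)
F(u) = u**2
b = -338 (b = -361 + 23 = -338)
sqrt(b + F(r(W(-4), 4))) = sqrt(-338 + (6 + 6*4)**2) = sqrt(-338 + (6 + 24)**2) = sqrt(-338 + 30**2) = sqrt(-338 + 900) = sqrt(562)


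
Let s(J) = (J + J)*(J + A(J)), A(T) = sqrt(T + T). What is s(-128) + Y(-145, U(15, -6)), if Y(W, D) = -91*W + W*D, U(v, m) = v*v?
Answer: 13338 - 4096*I ≈ 13338.0 - 4096.0*I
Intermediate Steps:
A(T) = sqrt(2)*sqrt(T) (A(T) = sqrt(2*T) = sqrt(2)*sqrt(T))
U(v, m) = v**2
Y(W, D) = -91*W + D*W
s(J) = 2*J*(J + sqrt(2)*sqrt(J)) (s(J) = (J + J)*(J + sqrt(2)*sqrt(J)) = (2*J)*(J + sqrt(2)*sqrt(J)) = 2*J*(J + sqrt(2)*sqrt(J)))
s(-128) + Y(-145, U(15, -6)) = 2*(-128)*(-128 + sqrt(2)*sqrt(-128)) - 145*(-91 + 15**2) = 2*(-128)*(-128 + sqrt(2)*(8*I*sqrt(2))) - 145*(-91 + 225) = 2*(-128)*(-128 + 16*I) - 145*134 = (32768 - 4096*I) - 19430 = 13338 - 4096*I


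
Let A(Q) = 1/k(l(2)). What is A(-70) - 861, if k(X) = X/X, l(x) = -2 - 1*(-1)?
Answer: -860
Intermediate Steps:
l(x) = -1 (l(x) = -2 + 1 = -1)
k(X) = 1
A(Q) = 1 (A(Q) = 1/1 = 1)
A(-70) - 861 = 1 - 861 = -860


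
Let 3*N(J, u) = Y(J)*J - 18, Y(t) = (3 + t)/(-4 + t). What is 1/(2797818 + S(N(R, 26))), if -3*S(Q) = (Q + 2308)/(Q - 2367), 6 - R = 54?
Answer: 93087/260440513912 ≈ 3.5742e-7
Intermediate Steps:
Y(t) = (3 + t)/(-4 + t)
R = -48 (R = 6 - 1*54 = 6 - 54 = -48)
N(J, u) = -6 + J*(3 + J)/(3*(-4 + J)) (N(J, u) = (((3 + J)/(-4 + J))*J - 18)/3 = (J*(3 + J)/(-4 + J) - 18)/3 = (-18 + J*(3 + J)/(-4 + J))/3 = -6 + J*(3 + J)/(3*(-4 + J)))
S(Q) = -(2308 + Q)/(3*(-2367 + Q)) (S(Q) = -(Q + 2308)/(3*(Q - 2367)) = -(2308 + Q)/(3*(-2367 + Q)))
1/(2797818 + S(N(R, 26))) = 1/(2797818 + (-2308 - (72 + (-48)² - 15*(-48))/(3*(-4 - 48)))/(3*(-2367 + (72 + (-48)² - 15*(-48))/(3*(-4 - 48))))) = 1/(2797818 + (-2308 - (72 + 2304 + 720)/(3*(-52)))/(3*(-2367 + (⅓)*(72 + 2304 + 720)/(-52)))) = 1/(2797818 + (-2308 - (-1)*3096/(3*52))/(3*(-2367 + (⅓)*(-1/52)*3096))) = 1/(2797818 + (-2308 - 1*(-258/13))/(3*(-2367 - 258/13))) = 1/(2797818 + (-2308 + 258/13)/(3*(-31029/13))) = 1/(2797818 + (⅓)*(-13/31029)*(-29746/13)) = 1/(2797818 + 29746/93087) = 1/(260440513912/93087) = 93087/260440513912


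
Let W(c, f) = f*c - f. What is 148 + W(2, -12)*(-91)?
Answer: 1240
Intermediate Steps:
W(c, f) = -f + c*f (W(c, f) = c*f - f = -f + c*f)
148 + W(2, -12)*(-91) = 148 - 12*(-1 + 2)*(-91) = 148 - 12*1*(-91) = 148 - 12*(-91) = 148 + 1092 = 1240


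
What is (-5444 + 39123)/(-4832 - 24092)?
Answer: -33679/28924 ≈ -1.1644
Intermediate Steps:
(-5444 + 39123)/(-4832 - 24092) = 33679/(-28924) = 33679*(-1/28924) = -33679/28924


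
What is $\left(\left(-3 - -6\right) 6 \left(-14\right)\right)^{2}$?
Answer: $63504$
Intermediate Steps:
$\left(\left(-3 - -6\right) 6 \left(-14\right)\right)^{2} = \left(\left(-3 + 6\right) 6 \left(-14\right)\right)^{2} = \left(3 \cdot 6 \left(-14\right)\right)^{2} = \left(18 \left(-14\right)\right)^{2} = \left(-252\right)^{2} = 63504$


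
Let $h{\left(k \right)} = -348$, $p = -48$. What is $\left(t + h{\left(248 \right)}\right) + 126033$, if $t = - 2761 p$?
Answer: $258213$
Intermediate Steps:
$t = 132528$ ($t = \left(-2761\right) \left(-48\right) = 132528$)
$\left(t + h{\left(248 \right)}\right) + 126033 = \left(132528 - 348\right) + 126033 = 132180 + 126033 = 258213$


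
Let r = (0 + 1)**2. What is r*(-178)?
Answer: -178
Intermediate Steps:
r = 1 (r = 1**2 = 1)
r*(-178) = 1*(-178) = -178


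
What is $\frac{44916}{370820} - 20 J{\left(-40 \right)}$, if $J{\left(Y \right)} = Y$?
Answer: $\frac{74175229}{92705} \approx 800.12$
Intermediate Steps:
$\frac{44916}{370820} - 20 J{\left(-40 \right)} = \frac{44916}{370820} - -800 = 44916 \cdot \frac{1}{370820} + 800 = \frac{11229}{92705} + 800 = \frac{74175229}{92705}$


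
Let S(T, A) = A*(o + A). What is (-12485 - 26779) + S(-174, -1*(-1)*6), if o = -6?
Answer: -39264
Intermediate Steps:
S(T, A) = A*(-6 + A)
(-12485 - 26779) + S(-174, -1*(-1)*6) = (-12485 - 26779) + (-1*(-1)*6)*(-6 - 1*(-1)*6) = -39264 + (1*6)*(-6 + 1*6) = -39264 + 6*(-6 + 6) = -39264 + 6*0 = -39264 + 0 = -39264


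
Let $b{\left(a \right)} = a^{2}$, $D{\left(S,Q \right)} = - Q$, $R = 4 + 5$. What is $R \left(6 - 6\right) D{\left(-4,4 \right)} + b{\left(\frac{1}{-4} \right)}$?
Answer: $\frac{1}{16} \approx 0.0625$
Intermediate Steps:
$R = 9$
$R \left(6 - 6\right) D{\left(-4,4 \right)} + b{\left(\frac{1}{-4} \right)} = 9 \left(6 - 6\right) \left(\left(-1\right) 4\right) + \left(\frac{1}{-4}\right)^{2} = 9 \cdot 0 \left(-4\right) + \left(- \frac{1}{4}\right)^{2} = 9 \cdot 0 + \frac{1}{16} = 0 + \frac{1}{16} = \frac{1}{16}$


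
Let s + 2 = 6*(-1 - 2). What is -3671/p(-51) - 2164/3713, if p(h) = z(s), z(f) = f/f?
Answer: -13632587/3713 ≈ -3671.6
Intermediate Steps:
s = -20 (s = -2 + 6*(-1 - 2) = -2 + 6*(-3) = -2 - 18 = -20)
z(f) = 1
p(h) = 1
-3671/p(-51) - 2164/3713 = -3671/1 - 2164/3713 = -3671*1 - 2164*1/3713 = -3671 - 2164/3713 = -13632587/3713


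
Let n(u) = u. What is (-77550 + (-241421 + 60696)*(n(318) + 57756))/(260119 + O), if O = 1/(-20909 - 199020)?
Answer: -46165301668296/1144154231 ≈ -40349.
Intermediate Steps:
O = -1/219929 (O = 1/(-219929) = -1/219929 ≈ -4.5469e-6)
(-77550 + (-241421 + 60696)*(n(318) + 57756))/(260119 + O) = (-77550 + (-241421 + 60696)*(318 + 57756))/(260119 - 1/219929) = (-77550 - 180725*58074)/(57207711550/219929) = (-77550 - 10495423650)*(219929/57207711550) = -10495501200*219929/57207711550 = -46165301668296/1144154231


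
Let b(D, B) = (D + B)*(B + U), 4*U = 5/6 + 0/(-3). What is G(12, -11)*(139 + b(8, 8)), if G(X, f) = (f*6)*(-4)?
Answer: 71368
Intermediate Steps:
G(X, f) = -24*f (G(X, f) = (6*f)*(-4) = -24*f)
U = 5/24 (U = (5/6 + 0/(-3))/4 = (5*(⅙) + 0*(-⅓))/4 = (⅚ + 0)/4 = (¼)*(⅚) = 5/24 ≈ 0.20833)
b(D, B) = (5/24 + B)*(B + D) (b(D, B) = (D + B)*(B + 5/24) = (B + D)*(5/24 + B) = (5/24 + B)*(B + D))
G(12, -11)*(139 + b(8, 8)) = (-24*(-11))*(139 + (8² + (5/24)*8 + (5/24)*8 + 8*8)) = 264*(139 + (64 + 5/3 + 5/3 + 64)) = 264*(139 + 394/3) = 264*(811/3) = 71368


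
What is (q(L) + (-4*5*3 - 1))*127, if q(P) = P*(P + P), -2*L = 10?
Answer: -1397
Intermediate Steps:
L = -5 (L = -1/2*10 = -5)
q(P) = 2*P**2 (q(P) = P*(2*P) = 2*P**2)
(q(L) + (-4*5*3 - 1))*127 = (2*(-5)**2 + (-4*5*3 - 1))*127 = (2*25 + (-20*3 - 1))*127 = (50 + (-60 - 1))*127 = (50 - 61)*127 = -11*127 = -1397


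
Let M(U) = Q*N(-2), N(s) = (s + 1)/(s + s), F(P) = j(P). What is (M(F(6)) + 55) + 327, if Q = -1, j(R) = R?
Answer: 1527/4 ≈ 381.75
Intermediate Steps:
F(P) = P
N(s) = (1 + s)/(2*s) (N(s) = (1 + s)/((2*s)) = (1 + s)*(1/(2*s)) = (1 + s)/(2*s))
M(U) = -1/4 (M(U) = -(1 - 2)/(2*(-2)) = -(-1)*(-1)/(2*2) = -1*1/4 = -1/4)
(M(F(6)) + 55) + 327 = (-1/4 + 55) + 327 = 219/4 + 327 = 1527/4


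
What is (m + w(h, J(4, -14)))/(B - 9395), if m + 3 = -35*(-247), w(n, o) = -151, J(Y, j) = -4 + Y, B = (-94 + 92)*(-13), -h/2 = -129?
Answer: -8491/9369 ≈ -0.90629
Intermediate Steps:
h = 258 (h = -2*(-129) = 258)
B = 26 (B = -2*(-13) = 26)
m = 8642 (m = -3 - 35*(-247) = -3 + 8645 = 8642)
(m + w(h, J(4, -14)))/(B - 9395) = (8642 - 151)/(26 - 9395) = 8491/(-9369) = 8491*(-1/9369) = -8491/9369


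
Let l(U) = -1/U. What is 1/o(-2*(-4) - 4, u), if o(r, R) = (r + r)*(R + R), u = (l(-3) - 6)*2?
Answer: -3/544 ≈ -0.0055147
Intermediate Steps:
u = -34/3 (u = (-1/(-3) - 6)*2 = (-1*(-⅓) - 6)*2 = (⅓ - 6)*2 = -17/3*2 = -34/3 ≈ -11.333)
o(r, R) = 4*R*r (o(r, R) = (2*r)*(2*R) = 4*R*r)
1/o(-2*(-4) - 4, u) = 1/(4*(-34/3)*(-2*(-4) - 4)) = 1/(4*(-34/3)*(8 - 4)) = 1/(4*(-34/3)*4) = 1/(-544/3) = -3/544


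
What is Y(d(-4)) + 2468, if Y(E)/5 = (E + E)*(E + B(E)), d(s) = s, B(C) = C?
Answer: 2788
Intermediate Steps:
Y(E) = 20*E**2 (Y(E) = 5*((E + E)*(E + E)) = 5*((2*E)*(2*E)) = 5*(4*E**2) = 20*E**2)
Y(d(-4)) + 2468 = 20*(-4)**2 + 2468 = 20*16 + 2468 = 320 + 2468 = 2788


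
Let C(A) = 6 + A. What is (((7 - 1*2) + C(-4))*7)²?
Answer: 2401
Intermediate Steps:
(((7 - 1*2) + C(-4))*7)² = (((7 - 1*2) + (6 - 4))*7)² = (((7 - 2) + 2)*7)² = ((5 + 2)*7)² = (7*7)² = 49² = 2401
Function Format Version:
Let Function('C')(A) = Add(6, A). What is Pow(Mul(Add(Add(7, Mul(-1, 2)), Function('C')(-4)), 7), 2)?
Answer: 2401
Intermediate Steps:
Pow(Mul(Add(Add(7, Mul(-1, 2)), Function('C')(-4)), 7), 2) = Pow(Mul(Add(Add(7, Mul(-1, 2)), Add(6, -4)), 7), 2) = Pow(Mul(Add(Add(7, -2), 2), 7), 2) = Pow(Mul(Add(5, 2), 7), 2) = Pow(Mul(7, 7), 2) = Pow(49, 2) = 2401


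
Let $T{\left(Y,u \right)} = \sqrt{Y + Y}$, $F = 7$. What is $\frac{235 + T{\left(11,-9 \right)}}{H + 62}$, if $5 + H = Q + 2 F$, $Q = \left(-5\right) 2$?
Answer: $\frac{235}{61} + \frac{\sqrt{22}}{61} \approx 3.9294$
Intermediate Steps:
$Q = -10$
$H = -1$ ($H = -5 + \left(-10 + 2 \cdot 7\right) = -5 + \left(-10 + 14\right) = -5 + 4 = -1$)
$T{\left(Y,u \right)} = \sqrt{2} \sqrt{Y}$ ($T{\left(Y,u \right)} = \sqrt{2 Y} = \sqrt{2} \sqrt{Y}$)
$\frac{235 + T{\left(11,-9 \right)}}{H + 62} = \frac{235 + \sqrt{2} \sqrt{11}}{-1 + 62} = \frac{235 + \sqrt{22}}{61} = \left(235 + \sqrt{22}\right) \frac{1}{61} = \frac{235}{61} + \frac{\sqrt{22}}{61}$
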